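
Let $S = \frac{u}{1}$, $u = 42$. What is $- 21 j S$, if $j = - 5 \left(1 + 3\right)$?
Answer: $17640$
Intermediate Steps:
$j = -20$ ($j = \left(-5\right) 4 = -20$)
$S = 42$ ($S = \frac{42}{1} = 42 \cdot 1 = 42$)
$- 21 j S = \left(-21\right) \left(-20\right) 42 = 420 \cdot 42 = 17640$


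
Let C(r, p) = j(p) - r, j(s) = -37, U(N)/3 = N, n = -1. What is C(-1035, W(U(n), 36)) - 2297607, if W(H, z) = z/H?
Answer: -2296609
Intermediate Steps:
U(N) = 3*N
C(r, p) = -37 - r
C(-1035, W(U(n), 36)) - 2297607 = (-37 - 1*(-1035)) - 2297607 = (-37 + 1035) - 2297607 = 998 - 2297607 = -2296609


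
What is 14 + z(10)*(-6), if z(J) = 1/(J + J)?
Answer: 137/10 ≈ 13.700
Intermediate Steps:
z(J) = 1/(2*J)
14 + z(10)*(-6) = 14 + ((½)/10)*(-6) = 14 + ((½)*(⅒))*(-6) = 14 + (1/20)*(-6) = 14 - 3/10 = 137/10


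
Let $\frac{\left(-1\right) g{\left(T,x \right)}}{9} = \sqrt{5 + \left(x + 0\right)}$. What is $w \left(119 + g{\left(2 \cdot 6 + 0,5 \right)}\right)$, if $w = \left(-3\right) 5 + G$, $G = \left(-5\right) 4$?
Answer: $-4165 + 315 \sqrt{10} \approx -3168.9$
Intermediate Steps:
$G = -20$
$g{\left(T,x \right)} = - 9 \sqrt{5 + x}$ ($g{\left(T,x \right)} = - 9 \sqrt{5 + \left(x + 0\right)} = - 9 \sqrt{5 + x}$)
$w = -35$ ($w = \left(-3\right) 5 - 20 = -15 - 20 = -35$)
$w \left(119 + g{\left(2 \cdot 6 + 0,5 \right)}\right) = - 35 \left(119 - 9 \sqrt{5 + 5}\right) = - 35 \left(119 - 9 \sqrt{10}\right) = -4165 + 315 \sqrt{10}$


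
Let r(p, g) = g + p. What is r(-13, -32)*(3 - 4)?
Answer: 45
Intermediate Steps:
r(-13, -32)*(3 - 4) = (-32 - 13)*(3 - 4) = -45*(-1) = 45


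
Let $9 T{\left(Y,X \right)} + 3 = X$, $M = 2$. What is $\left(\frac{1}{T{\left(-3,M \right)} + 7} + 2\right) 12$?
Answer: $\frac{798}{31} \approx 25.742$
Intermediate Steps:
$T{\left(Y,X \right)} = - \frac{1}{3} + \frac{X}{9}$
$\left(\frac{1}{T{\left(-3,M \right)} + 7} + 2\right) 12 = \left(\frac{1}{\left(- \frac{1}{3} + \frac{1}{9} \cdot 2\right) + 7} + 2\right) 12 = \left(\frac{1}{\left(- \frac{1}{3} + \frac{2}{9}\right) + 7} + 2\right) 12 = \left(\frac{1}{- \frac{1}{9} + 7} + 2\right) 12 = \left(\frac{1}{\frac{62}{9}} + 2\right) 12 = \left(\frac{9}{62} + 2\right) 12 = \frac{133}{62} \cdot 12 = \frac{798}{31}$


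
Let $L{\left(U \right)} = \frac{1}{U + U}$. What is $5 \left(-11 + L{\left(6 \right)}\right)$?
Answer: $- \frac{655}{12} \approx -54.583$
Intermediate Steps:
$L{\left(U \right)} = \frac{1}{2 U}$
$5 \left(-11 + L{\left(6 \right)}\right) = 5 \left(-11 + \frac{1}{2 \cdot 6}\right) = 5 \left(-11 + \frac{1}{2} \cdot \frac{1}{6}\right) = 5 \left(-11 + \frac{1}{12}\right) = 5 \left(- \frac{131}{12}\right) = - \frac{655}{12}$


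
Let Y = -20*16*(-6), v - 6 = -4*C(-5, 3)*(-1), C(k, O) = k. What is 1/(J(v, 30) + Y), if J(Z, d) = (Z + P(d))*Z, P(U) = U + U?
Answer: 1/1276 ≈ 0.00078370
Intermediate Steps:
P(U) = 2*U
v = -14 (v = 6 - 4*(-5)*(-1) = 6 + 20*(-1) = 6 - 20 = -14)
J(Z, d) = Z*(Z + 2*d) (J(Z, d) = (Z + 2*d)*Z = Z*(Z + 2*d))
Y = 1920 (Y = -320*(-6) = 1920)
1/(J(v, 30) + Y) = 1/(-14*(-14 + 2*30) + 1920) = 1/(-14*(-14 + 60) + 1920) = 1/(-14*46 + 1920) = 1/(-644 + 1920) = 1/1276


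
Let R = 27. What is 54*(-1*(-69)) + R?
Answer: 3753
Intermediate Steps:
54*(-1*(-69)) + R = 54*(-1*(-69)) + 27 = 54*69 + 27 = 3726 + 27 = 3753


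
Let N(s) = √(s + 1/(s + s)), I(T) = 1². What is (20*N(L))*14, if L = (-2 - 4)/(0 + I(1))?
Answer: 140*I*√219/3 ≈ 690.6*I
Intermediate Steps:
I(T) = 1
L = -6 (L = (-2 - 4)/(0 + 1) = -6/1 = -6*1 = -6)
N(s) = √(s + 1/(2*s))
(20*N(L))*14 = (20*(√(2/(-6) + 4*(-6))/2))*14 = (20*(√(2*(-⅙) - 24)/2))*14 = (20*(√(-⅓ - 24)/2))*14 = (20*(√(-73/3)/2))*14 = (20*((I*√219/3)/2))*14 = (20*(I*√219/6))*14 = (10*I*√219/3)*14 = 140*I*√219/3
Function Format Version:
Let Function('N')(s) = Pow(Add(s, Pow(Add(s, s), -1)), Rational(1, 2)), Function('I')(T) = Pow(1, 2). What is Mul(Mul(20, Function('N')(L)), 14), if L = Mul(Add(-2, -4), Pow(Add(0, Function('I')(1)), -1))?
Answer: Mul(Rational(140, 3), I, Pow(219, Rational(1, 2))) ≈ Mul(690.60, I)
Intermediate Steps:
Function('I')(T) = 1
L = -6 (L = Mul(Add(-2, -4), Pow(Add(0, 1), -1)) = Mul(-6, Pow(1, -1)) = Mul(-6, 1) = -6)
Function('N')(s) = Pow(Add(s, Mul(Rational(1, 2), Pow(s, -1))), Rational(1, 2)) (Function('N')(s) = Pow(Add(s, Pow(Mul(2, s), -1)), Rational(1, 2)) = Pow(Add(s, Mul(Rational(1, 2), Pow(s, -1))), Rational(1, 2)))
Mul(Mul(20, Function('N')(L)), 14) = Mul(Mul(20, Mul(Rational(1, 2), Pow(Add(Mul(2, Pow(-6, -1)), Mul(4, -6)), Rational(1, 2)))), 14) = Mul(Mul(20, Mul(Rational(1, 2), Pow(Add(Mul(2, Rational(-1, 6)), -24), Rational(1, 2)))), 14) = Mul(Mul(20, Mul(Rational(1, 2), Pow(Add(Rational(-1, 3), -24), Rational(1, 2)))), 14) = Mul(Mul(20, Mul(Rational(1, 2), Pow(Rational(-73, 3), Rational(1, 2)))), 14) = Mul(Mul(20, Mul(Rational(1, 2), Mul(Rational(1, 3), I, Pow(219, Rational(1, 2))))), 14) = Mul(Mul(20, Mul(Rational(1, 6), I, Pow(219, Rational(1, 2)))), 14) = Mul(Mul(Rational(10, 3), I, Pow(219, Rational(1, 2))), 14) = Mul(Rational(140, 3), I, Pow(219, Rational(1, 2)))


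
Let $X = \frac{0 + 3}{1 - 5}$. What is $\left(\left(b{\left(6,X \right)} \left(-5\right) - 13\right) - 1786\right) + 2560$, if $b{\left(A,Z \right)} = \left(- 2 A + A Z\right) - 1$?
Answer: $\frac{1697}{2} \approx 848.5$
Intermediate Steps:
$X = - \frac{3}{4}$ ($X = \frac{3}{-4} = 3 \left(- \frac{1}{4}\right) = - \frac{3}{4} \approx -0.75$)
$b{\left(A,Z \right)} = -1 - 2 A + A Z$
$\left(\left(b{\left(6,X \right)} \left(-5\right) - 13\right) - 1786\right) + 2560 = \left(\left(\left(-1 - 12 + 6 \left(- \frac{3}{4}\right)\right) \left(-5\right) - 13\right) - 1786\right) + 2560 = \left(\left(\left(-1 - 12 - \frac{9}{2}\right) \left(-5\right) - 13\right) - 1786\right) + 2560 = \left(\left(\left(- \frac{35}{2}\right) \left(-5\right) - 13\right) - 1786\right) + 2560 = \left(\left(\frac{175}{2} - 13\right) - 1786\right) + 2560 = \left(\frac{149}{2} - 1786\right) + 2560 = - \frac{3423}{2} + 2560 = \frac{1697}{2}$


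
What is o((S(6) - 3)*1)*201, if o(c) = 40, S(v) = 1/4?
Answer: 8040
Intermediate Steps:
S(v) = ¼
o((S(6) - 3)*1)*201 = 40*201 = 8040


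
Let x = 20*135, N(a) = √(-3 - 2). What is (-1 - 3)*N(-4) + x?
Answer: 2700 - 4*I*√5 ≈ 2700.0 - 8.9443*I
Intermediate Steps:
N(a) = I*√5 (N(a) = √(-5) = I*√5)
x = 2700
(-1 - 3)*N(-4) + x = (-1 - 3)*(I*√5) + 2700 = -4*I*√5 + 2700 = 2700 - 4*I*√5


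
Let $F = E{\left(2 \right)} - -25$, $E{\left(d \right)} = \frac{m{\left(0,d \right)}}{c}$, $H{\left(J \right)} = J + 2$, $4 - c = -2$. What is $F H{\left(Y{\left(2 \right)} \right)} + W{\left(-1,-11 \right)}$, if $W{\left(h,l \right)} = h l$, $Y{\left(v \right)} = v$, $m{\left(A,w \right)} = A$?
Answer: $111$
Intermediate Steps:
$c = 6$ ($c = 4 - -2 = 4 + 2 = 6$)
$H{\left(J \right)} = 2 + J$
$E{\left(d \right)} = 0$ ($E{\left(d \right)} = \frac{0}{6} = 0 \cdot \frac{1}{6} = 0$)
$F = 25$ ($F = 0 - -25 = 0 + 25 = 25$)
$F H{\left(Y{\left(2 \right)} \right)} + W{\left(-1,-11 \right)} = 25 \left(2 + 2\right) - -11 = 25 \cdot 4 + 11 = 100 + 11 = 111$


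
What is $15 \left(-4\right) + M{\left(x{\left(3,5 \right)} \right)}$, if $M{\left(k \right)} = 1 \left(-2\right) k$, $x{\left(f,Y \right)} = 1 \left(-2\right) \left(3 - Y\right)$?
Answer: $-68$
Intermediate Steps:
$x{\left(f,Y \right)} = -6 + 2 Y$ ($x{\left(f,Y \right)} = - 2 \left(3 - Y\right) = -6 + 2 Y$)
$M{\left(k \right)} = - 2 k$
$15 \left(-4\right) + M{\left(x{\left(3,5 \right)} \right)} = 15 \left(-4\right) - 2 \left(-6 + 2 \cdot 5\right) = -60 - 2 \left(-6 + 10\right) = -60 - 8 = -68$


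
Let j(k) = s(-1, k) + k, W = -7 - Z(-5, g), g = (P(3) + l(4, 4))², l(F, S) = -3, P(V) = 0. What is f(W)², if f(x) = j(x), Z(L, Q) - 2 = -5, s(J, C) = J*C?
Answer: 0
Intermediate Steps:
s(J, C) = C*J
g = 9 (g = (0 - 3)² = (-3)² = 9)
Z(L, Q) = -3 (Z(L, Q) = 2 - 5 = -3)
W = -4 (W = -7 - 1*(-3) = -7 + 3 = -4)
j(k) = 0 (j(k) = k*(-1) + k = -k + k = 0)
f(x) = 0
f(W)² = 0² = 0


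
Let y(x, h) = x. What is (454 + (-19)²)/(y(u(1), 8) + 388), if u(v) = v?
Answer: 815/389 ≈ 2.0951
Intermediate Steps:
(454 + (-19)²)/(y(u(1), 8) + 388) = (454 + (-19)²)/(1 + 388) = (454 + 361)/389 = 815*(1/389) = 815/389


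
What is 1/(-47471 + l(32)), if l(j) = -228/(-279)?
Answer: -93/4414727 ≈ -2.1066e-5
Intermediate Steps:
l(j) = 76/93 (l(j) = -228*(-1/279) = 76/93)
1/(-47471 + l(32)) = 1/(-47471 + 76/93) = 1/(-4414727/93) = -93/4414727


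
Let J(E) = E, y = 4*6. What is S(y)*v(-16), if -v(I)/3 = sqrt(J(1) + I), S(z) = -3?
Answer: 9*I*sqrt(15) ≈ 34.857*I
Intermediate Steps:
y = 24
v(I) = -3*sqrt(1 + I)
S(y)*v(-16) = -(-9)*sqrt(1 - 16) = -(-9)*sqrt(-15) = -(-9)*I*sqrt(15) = 9*I*sqrt(15)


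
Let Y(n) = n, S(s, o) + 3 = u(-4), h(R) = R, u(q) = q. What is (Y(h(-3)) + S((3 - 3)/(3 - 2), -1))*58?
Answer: -580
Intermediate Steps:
S(s, o) = -7 (S(s, o) = -3 - 4 = -7)
(Y(h(-3)) + S((3 - 3)/(3 - 2), -1))*58 = (-3 - 7)*58 = -10*58 = -580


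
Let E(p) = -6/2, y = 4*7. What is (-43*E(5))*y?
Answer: 3612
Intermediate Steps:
y = 28
E(p) = -3 (E(p) = -6*½ = -3)
(-43*E(5))*y = -43*(-3)*28 = 129*28 = 3612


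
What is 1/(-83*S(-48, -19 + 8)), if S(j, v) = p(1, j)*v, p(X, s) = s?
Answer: -1/43824 ≈ -2.2819e-5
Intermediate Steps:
S(j, v) = j*v
1/(-83*S(-48, -19 + 8)) = 1/(-(-3984)*(-19 + 8)) = 1/(-(-3984)*(-11)) = 1/(-83*528) = 1/(-43824) = -1/43824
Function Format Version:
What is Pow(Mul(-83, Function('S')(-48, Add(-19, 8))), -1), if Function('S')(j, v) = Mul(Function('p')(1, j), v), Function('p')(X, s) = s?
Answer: Rational(-1, 43824) ≈ -2.2819e-5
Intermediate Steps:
Function('S')(j, v) = Mul(j, v)
Pow(Mul(-83, Function('S')(-48, Add(-19, 8))), -1) = Pow(Mul(-83, Mul(-48, Add(-19, 8))), -1) = Pow(Mul(-83, Mul(-48, -11)), -1) = Pow(Mul(-83, 528), -1) = Pow(-43824, -1) = Rational(-1, 43824)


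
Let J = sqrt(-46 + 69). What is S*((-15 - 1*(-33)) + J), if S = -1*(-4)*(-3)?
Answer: -216 - 12*sqrt(23) ≈ -273.55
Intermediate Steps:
J = sqrt(23) ≈ 4.7958
S = -12 (S = 4*(-3) = -12)
S*((-15 - 1*(-33)) + J) = -12*((-15 - 1*(-33)) + sqrt(23)) = -12*((-15 + 33) + sqrt(23)) = -12*(18 + sqrt(23)) = -216 - 12*sqrt(23)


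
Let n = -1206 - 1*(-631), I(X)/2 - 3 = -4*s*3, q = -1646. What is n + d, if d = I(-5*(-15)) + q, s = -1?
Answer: -2191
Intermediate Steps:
I(X) = 30 (I(X) = 6 + 2*(-4*(-1)*3) = 6 + 2*(4*3) = 6 + 2*12 = 6 + 24 = 30)
n = -575 (n = -1206 + 631 = -575)
d = -1616 (d = 30 - 1646 = -1616)
n + d = -575 - 1616 = -2191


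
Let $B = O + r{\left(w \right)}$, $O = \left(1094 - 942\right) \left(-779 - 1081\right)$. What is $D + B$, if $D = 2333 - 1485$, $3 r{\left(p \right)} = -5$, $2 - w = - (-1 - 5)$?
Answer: $- \frac{845621}{3} \approx -2.8187 \cdot 10^{5}$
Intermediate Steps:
$w = -4$ ($w = 2 - - (-1 - 5) = 2 - \left(-1\right) \left(-6\right) = 2 - 6 = -4$)
$r{\left(p \right)} = - \frac{5}{3}$ ($r{\left(p \right)} = \frac{1}{3} \left(-5\right) = - \frac{5}{3}$)
$O = -282720$ ($O = 152 \left(-1860\right) = -282720$)
$D = 848$ ($D = 2333 - 1485 = 848$)
$B = - \frac{848165}{3}$ ($B = -282720 - \frac{5}{3} = - \frac{848165}{3} \approx -2.8272 \cdot 10^{5}$)
$D + B = 848 - \frac{848165}{3} = - \frac{845621}{3}$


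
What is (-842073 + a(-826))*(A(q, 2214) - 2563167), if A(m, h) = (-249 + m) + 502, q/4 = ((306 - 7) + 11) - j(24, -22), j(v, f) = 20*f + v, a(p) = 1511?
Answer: 2151847125620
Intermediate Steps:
j(v, f) = v + 20*f
q = 2904 (q = 4*(((306 - 7) + 11) - (24 + 20*(-22))) = 4*((299 + 11) - (24 - 440)) = 4*(310 - 1*(-416)) = 4*(310 + 416) = 4*726 = 2904)
A(m, h) = 253 + m
(-842073 + a(-826))*(A(q, 2214) - 2563167) = (-842073 + 1511)*((253 + 2904) - 2563167) = -840562*(3157 - 2563167) = -840562*(-2560010) = 2151847125620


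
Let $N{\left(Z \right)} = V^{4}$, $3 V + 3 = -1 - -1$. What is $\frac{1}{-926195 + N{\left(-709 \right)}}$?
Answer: $- \frac{1}{926194} \approx -1.0797 \cdot 10^{-6}$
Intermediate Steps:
$V = -1$ ($V = -1 + \frac{-1 - -1}{3} = -1 + \frac{-1 + 1}{3} = -1 + \frac{1}{3} \cdot 0 = -1 + 0 = -1$)
$N{\left(Z \right)} = 1$ ($N{\left(Z \right)} = \left(-1\right)^{4} = 1$)
$\frac{1}{-926195 + N{\left(-709 \right)}} = \frac{1}{-926195 + 1} = \frac{1}{-926194} = - \frac{1}{926194}$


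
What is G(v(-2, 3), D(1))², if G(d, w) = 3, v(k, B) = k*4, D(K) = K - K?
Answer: 9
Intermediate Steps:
D(K) = 0
v(k, B) = 4*k
G(v(-2, 3), D(1))² = 3² = 9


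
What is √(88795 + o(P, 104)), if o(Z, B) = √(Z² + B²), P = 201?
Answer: √(88795 + √51217) ≈ 298.36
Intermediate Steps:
o(Z, B) = √(B² + Z²)
√(88795 + o(P, 104)) = √(88795 + √(104² + 201²)) = √(88795 + √(10816 + 40401)) = √(88795 + √51217)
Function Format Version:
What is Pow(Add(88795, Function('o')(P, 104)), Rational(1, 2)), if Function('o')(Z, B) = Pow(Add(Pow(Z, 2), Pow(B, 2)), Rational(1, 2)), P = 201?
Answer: Pow(Add(88795, Pow(51217, Rational(1, 2))), Rational(1, 2)) ≈ 298.36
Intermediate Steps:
Function('o')(Z, B) = Pow(Add(Pow(B, 2), Pow(Z, 2)), Rational(1, 2))
Pow(Add(88795, Function('o')(P, 104)), Rational(1, 2)) = Pow(Add(88795, Pow(Add(Pow(104, 2), Pow(201, 2)), Rational(1, 2))), Rational(1, 2)) = Pow(Add(88795, Pow(Add(10816, 40401), Rational(1, 2))), Rational(1, 2)) = Pow(Add(88795, Pow(51217, Rational(1, 2))), Rational(1, 2))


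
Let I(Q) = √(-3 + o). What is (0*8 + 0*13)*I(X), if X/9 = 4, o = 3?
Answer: 0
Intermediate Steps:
X = 36 (X = 9*4 = 36)
I(Q) = 0 (I(Q) = √(-3 + 3) = √0 = 0)
(0*8 + 0*13)*I(X) = (0*8 + 0*13)*0 = (0 + 0)*0 = 0*0 = 0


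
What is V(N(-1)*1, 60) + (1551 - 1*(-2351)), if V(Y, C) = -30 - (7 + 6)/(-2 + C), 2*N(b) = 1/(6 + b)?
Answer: 224563/58 ≈ 3871.8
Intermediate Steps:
N(b) = 1/(2*(6 + b))
V(Y, C) = -30 - 13/(-2 + C)
V(N(-1)*1, 60) + (1551 - 1*(-2351)) = (47 - 30*60)/(-2 + 60) + (1551 - 1*(-2351)) = (47 - 1800)/58 + (1551 + 2351) = (1/58)*(-1753) + 3902 = -1753/58 + 3902 = 224563/58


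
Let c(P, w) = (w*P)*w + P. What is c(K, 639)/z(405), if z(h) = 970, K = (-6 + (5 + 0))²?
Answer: 204161/485 ≈ 420.95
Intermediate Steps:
K = 1 (K = (-6 + 5)² = (-1)² = 1)
c(P, w) = P + P*w² (c(P, w) = (P*w)*w + P = P*w² + P = P + P*w²)
c(K, 639)/z(405) = (1*(1 + 639²))/970 = (1*(1 + 408321))*(1/970) = (1*408322)*(1/970) = 408322*(1/970) = 204161/485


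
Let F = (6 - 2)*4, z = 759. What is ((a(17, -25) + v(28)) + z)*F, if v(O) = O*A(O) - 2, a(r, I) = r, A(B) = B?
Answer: 24928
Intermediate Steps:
v(O) = -2 + O**2 (v(O) = O*O - 2 = O**2 - 2 = -2 + O**2)
F = 16 (F = 4*4 = 16)
((a(17, -25) + v(28)) + z)*F = ((17 + (-2 + 28**2)) + 759)*16 = ((17 + (-2 + 784)) + 759)*16 = ((17 + 782) + 759)*16 = (799 + 759)*16 = 1558*16 = 24928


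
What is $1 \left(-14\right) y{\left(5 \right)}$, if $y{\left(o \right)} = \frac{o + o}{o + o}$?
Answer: $-14$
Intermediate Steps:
$y{\left(o \right)} = 1$ ($y{\left(o \right)} = \frac{2 o}{2 o} = 2 o \frac{1}{2 o} = 1$)
$1 \left(-14\right) y{\left(5 \right)} = 1 \left(-14\right) 1 = \left(-14\right) 1 = -14$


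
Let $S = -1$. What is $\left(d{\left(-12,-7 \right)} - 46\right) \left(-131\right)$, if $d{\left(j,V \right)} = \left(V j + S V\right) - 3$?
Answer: $-5502$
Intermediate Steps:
$d{\left(j,V \right)} = -3 - V + V j$ ($d{\left(j,V \right)} = \left(V j - V\right) - 3 = \left(- V + V j\right) - 3 = -3 - V + V j$)
$\left(d{\left(-12,-7 \right)} - 46\right) \left(-131\right) = \left(\left(-3 - -7 - -84\right) - 46\right) \left(-131\right) = \left(\left(-3 + 7 + 84\right) - 46\right) \left(-131\right) = \left(88 - 46\right) \left(-131\right) = 42 \left(-131\right) = -5502$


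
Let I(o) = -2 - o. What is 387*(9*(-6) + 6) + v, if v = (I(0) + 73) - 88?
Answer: -18593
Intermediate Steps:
v = -17 (v = ((-2 - 1*0) + 73) - 88 = ((-2 + 0) + 73) - 88 = (-2 + 73) - 88 = 71 - 88 = -17)
387*(9*(-6) + 6) + v = 387*(9*(-6) + 6) - 17 = 387*(-54 + 6) - 17 = 387*(-48) - 17 = -18576 - 17 = -18593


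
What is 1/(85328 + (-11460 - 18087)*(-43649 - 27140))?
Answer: 1/2091687911 ≈ 4.7808e-10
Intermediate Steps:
1/(85328 + (-11460 - 18087)*(-43649 - 27140)) = 1/(85328 - 29547*(-70789)) = 1/(85328 + 2091602583) = 1/2091687911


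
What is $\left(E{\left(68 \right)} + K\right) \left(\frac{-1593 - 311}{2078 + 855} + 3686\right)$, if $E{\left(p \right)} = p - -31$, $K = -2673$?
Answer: $- \frac{3974672988}{419} \approx -9.4861 \cdot 10^{6}$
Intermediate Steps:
$E{\left(p \right)} = 31 + p$ ($E{\left(p \right)} = p + 31 = 31 + p$)
$\left(E{\left(68 \right)} + K\right) \left(\frac{-1593 - 311}{2078 + 855} + 3686\right) = \left(\left(31 + 68\right) - 2673\right) \left(\frac{-1593 - 311}{2078 + 855} + 3686\right) = \left(99 - 2673\right) \left(- \frac{1904}{2933} + 3686\right) = - 2574 \left(\left(-1904\right) \frac{1}{2933} + 3686\right) = - 2574 \left(- \frac{272}{419} + 3686\right) = \left(-2574\right) \frac{1544162}{419} = - \frac{3974672988}{419}$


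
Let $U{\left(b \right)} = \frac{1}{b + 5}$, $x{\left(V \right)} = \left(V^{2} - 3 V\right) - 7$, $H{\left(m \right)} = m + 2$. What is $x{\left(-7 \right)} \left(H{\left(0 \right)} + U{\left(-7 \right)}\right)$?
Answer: $\frac{189}{2} \approx 94.5$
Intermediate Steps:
$H{\left(m \right)} = 2 + m$
$x{\left(V \right)} = -7 + V^{2} - 3 V$
$U{\left(b \right)} = \frac{1}{5 + b}$
$x{\left(-7 \right)} \left(H{\left(0 \right)} + U{\left(-7 \right)}\right) = \left(-7 + \left(-7\right)^{2} - -21\right) \left(\left(2 + 0\right) + \frac{1}{5 - 7}\right) = \left(-7 + 49 + 21\right) \left(2 + \frac{1}{-2}\right) = 63 \left(2 - \frac{1}{2}\right) = 63 \cdot \frac{3}{2} = \frac{189}{2}$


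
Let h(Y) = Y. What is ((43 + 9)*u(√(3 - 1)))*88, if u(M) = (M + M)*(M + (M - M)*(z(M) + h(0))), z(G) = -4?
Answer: 18304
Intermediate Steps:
u(M) = 2*M² (u(M) = (M + M)*(M + (M - M)*(-4 + 0)) = (2*M)*(M + 0*(-4)) = (2*M)*(M + 0) = (2*M)*M = 2*M²)
((43 + 9)*u(√(3 - 1)))*88 = ((43 + 9)*(2*(√(3 - 1))²))*88 = (52*(2*(√2)²))*88 = (52*(2*2))*88 = (52*4)*88 = 208*88 = 18304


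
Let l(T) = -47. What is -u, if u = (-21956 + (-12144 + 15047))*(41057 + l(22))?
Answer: 781363530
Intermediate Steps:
u = -781363530 (u = (-21956 + (-12144 + 15047))*(41057 - 47) = (-21956 + 2903)*41010 = -19053*41010 = -781363530)
-u = -1*(-781363530) = 781363530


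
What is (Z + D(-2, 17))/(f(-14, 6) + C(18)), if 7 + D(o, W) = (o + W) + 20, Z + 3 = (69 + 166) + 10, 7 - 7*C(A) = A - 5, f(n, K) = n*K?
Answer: -35/11 ≈ -3.1818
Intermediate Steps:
f(n, K) = K*n
C(A) = 12/7 - A/7 (C(A) = 1 - (A - 5)/7 = 1 - (-5 + A)/7 = 1 + (5/7 - A/7) = 12/7 - A/7)
Z = 242 (Z = -3 + ((69 + 166) + 10) = -3 + (235 + 10) = -3 + 245 = 242)
D(o, W) = 13 + W + o (D(o, W) = -7 + ((o + W) + 20) = -7 + ((W + o) + 20) = -7 + (20 + W + o) = 13 + W + o)
(Z + D(-2, 17))/(f(-14, 6) + C(18)) = (242 + (13 + 17 - 2))/(6*(-14) + (12/7 - ⅐*18)) = (242 + 28)/(-84 + (12/7 - 18/7)) = 270/(-84 - 6/7) = 270/(-594/7) = 270*(-7/594) = -35/11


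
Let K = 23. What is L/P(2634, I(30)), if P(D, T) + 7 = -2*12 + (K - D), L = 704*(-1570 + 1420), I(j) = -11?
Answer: 52800/1321 ≈ 39.970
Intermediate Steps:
L = -105600 (L = 704*(-150) = -105600)
P(D, T) = -8 - D (P(D, T) = -7 + (-2*12 + (23 - D)) = -7 + (-24 + (23 - D)) = -7 + (-1 - D) = -8 - D)
L/P(2634, I(30)) = -105600/(-8 - 1*2634) = -105600/(-8 - 2634) = -105600/(-2642) = -105600*(-1/2642) = 52800/1321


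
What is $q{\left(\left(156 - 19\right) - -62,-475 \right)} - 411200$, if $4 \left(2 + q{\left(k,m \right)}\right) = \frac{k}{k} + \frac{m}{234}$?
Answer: $- \frac{384885313}{936} \approx -4.112 \cdot 10^{5}$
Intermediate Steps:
$q{\left(k,m \right)} = - \frac{7}{4} + \frac{m}{936}$ ($q{\left(k,m \right)} = -2 + \frac{\frac{k}{k} + \frac{m}{234}}{4} = -2 + \frac{1 + m \frac{1}{234}}{4} = -2 + \frac{1 + \frac{m}{234}}{4} = -2 + \left(\frac{1}{4} + \frac{m}{936}\right) = - \frac{7}{4} + \frac{m}{936}$)
$q{\left(\left(156 - 19\right) - -62,-475 \right)} - 411200 = \left(- \frac{7}{4} + \frac{1}{936} \left(-475\right)\right) - 411200 = \left(- \frac{7}{4} - \frac{475}{936}\right) - 411200 = - \frac{2113}{936} - 411200 = - \frac{384885313}{936}$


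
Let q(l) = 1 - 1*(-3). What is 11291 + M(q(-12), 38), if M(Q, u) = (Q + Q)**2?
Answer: 11355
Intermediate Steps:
q(l) = 4 (q(l) = 1 + 3 = 4)
M(Q, u) = 4*Q**2 (M(Q, u) = (2*Q)**2 = 4*Q**2)
11291 + M(q(-12), 38) = 11291 + 4*4**2 = 11291 + 4*16 = 11291 + 64 = 11355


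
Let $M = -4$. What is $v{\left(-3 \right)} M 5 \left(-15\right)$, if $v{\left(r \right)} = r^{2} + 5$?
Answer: $4200$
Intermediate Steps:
$v{\left(r \right)} = 5 + r^{2}$
$v{\left(-3 \right)} M 5 \left(-15\right) = \left(5 + \left(-3\right)^{2}\right) \left(\left(-4\right) 5\right) \left(-15\right) = \left(5 + 9\right) \left(-20\right) \left(-15\right) = 14 \left(-20\right) \left(-15\right) = \left(-280\right) \left(-15\right) = 4200$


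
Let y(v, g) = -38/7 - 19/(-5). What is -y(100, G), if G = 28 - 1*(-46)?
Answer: 57/35 ≈ 1.6286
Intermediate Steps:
G = 74 (G = 28 + 46 = 74)
y(v, g) = -57/35 (y(v, g) = -38*1/7 - 19*(-1/5) = -38/7 + 19/5 = -57/35)
-y(100, G) = -1*(-57/35) = 57/35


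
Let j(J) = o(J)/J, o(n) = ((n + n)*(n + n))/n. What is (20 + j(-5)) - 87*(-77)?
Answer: 6723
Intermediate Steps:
o(n) = 4*n (o(n) = ((2*n)*(2*n))/n = (4*n**2)/n = 4*n)
j(J) = 4 (j(J) = (4*J)/J = 4)
(20 + j(-5)) - 87*(-77) = (20 + 4) - 87*(-77) = 24 + 6699 = 6723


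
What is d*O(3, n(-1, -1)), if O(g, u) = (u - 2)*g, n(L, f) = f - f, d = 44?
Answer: -264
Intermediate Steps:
n(L, f) = 0
O(g, u) = g*(-2 + u) (O(g, u) = (-2 + u)*g = g*(-2 + u))
d*O(3, n(-1, -1)) = 44*(3*(-2 + 0)) = 44*(3*(-2)) = 44*(-6) = -264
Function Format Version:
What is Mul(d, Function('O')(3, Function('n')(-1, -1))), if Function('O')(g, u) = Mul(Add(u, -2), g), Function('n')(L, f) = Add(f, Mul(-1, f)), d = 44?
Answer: -264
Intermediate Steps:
Function('n')(L, f) = 0
Function('O')(g, u) = Mul(g, Add(-2, u)) (Function('O')(g, u) = Mul(Add(-2, u), g) = Mul(g, Add(-2, u)))
Mul(d, Function('O')(3, Function('n')(-1, -1))) = Mul(44, Mul(3, Add(-2, 0))) = Mul(44, Mul(3, -2)) = Mul(44, -6) = -264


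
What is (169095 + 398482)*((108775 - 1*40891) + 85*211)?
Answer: 48708890563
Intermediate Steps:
(169095 + 398482)*((108775 - 1*40891) + 85*211) = 567577*((108775 - 40891) + 17935) = 567577*(67884 + 17935) = 567577*85819 = 48708890563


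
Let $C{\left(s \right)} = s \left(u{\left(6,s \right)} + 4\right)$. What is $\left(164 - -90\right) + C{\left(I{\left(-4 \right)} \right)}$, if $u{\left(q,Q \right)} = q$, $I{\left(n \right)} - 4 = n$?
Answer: $254$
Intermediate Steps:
$I{\left(n \right)} = 4 + n$
$C{\left(s \right)} = 10 s$ ($C{\left(s \right)} = s \left(6 + 4\right) = s 10 = 10 s$)
$\left(164 - -90\right) + C{\left(I{\left(-4 \right)} \right)} = \left(164 - -90\right) + 10 \left(4 - 4\right) = \left(164 + 90\right) + 10 \cdot 0 = 254 + 0 = 254$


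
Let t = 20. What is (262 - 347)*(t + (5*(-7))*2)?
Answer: 4250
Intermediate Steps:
(262 - 347)*(t + (5*(-7))*2) = (262 - 347)*(20 + (5*(-7))*2) = -85*(20 - 35*2) = -85*(20 - 70) = -85*(-50) = 4250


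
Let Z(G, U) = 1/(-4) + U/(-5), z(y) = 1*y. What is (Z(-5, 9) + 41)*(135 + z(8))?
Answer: 111397/20 ≈ 5569.9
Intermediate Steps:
z(y) = y
Z(G, U) = -1/4 - U/5 (Z(G, U) = 1*(-1/4) + U*(-1/5) = -1/4 - U/5)
(Z(-5, 9) + 41)*(135 + z(8)) = ((-1/4 - 1/5*9) + 41)*(135 + 8) = ((-1/4 - 9/5) + 41)*143 = (-41/20 + 41)*143 = (779/20)*143 = 111397/20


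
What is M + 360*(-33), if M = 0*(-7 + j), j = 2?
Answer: -11880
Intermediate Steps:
M = 0 (M = 0*(-7 + 2) = 0*(-5) = 0)
M + 360*(-33) = 0 + 360*(-33) = 0 - 11880 = -11880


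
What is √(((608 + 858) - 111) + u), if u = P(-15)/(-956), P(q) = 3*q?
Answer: 5*√12384263/478 ≈ 36.811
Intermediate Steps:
u = 45/956 (u = (3*(-15))/(-956) = -45*(-1/956) = 45/956 ≈ 0.047071)
√(((608 + 858) - 111) + u) = √(((608 + 858) - 111) + 45/956) = √((1466 - 111) + 45/956) = √(1355 + 45/956) = √(1295425/956) = 5*√12384263/478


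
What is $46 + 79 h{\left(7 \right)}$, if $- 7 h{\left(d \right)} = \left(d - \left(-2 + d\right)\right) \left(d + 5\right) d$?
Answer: $-1850$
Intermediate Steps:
$h{\left(d \right)} = - \frac{d \left(10 + 2 d\right)}{7}$ ($h{\left(d \right)} = - \frac{\left(d - \left(-2 + d\right)\right) \left(d + 5\right) d}{7} = - \frac{2 \left(5 + d\right) d}{7} = - \frac{\left(10 + 2 d\right) d}{7} = - \frac{d \left(10 + 2 d\right)}{7}$)
$46 + 79 h{\left(7 \right)} = 46 + 79 \left(\left(- \frac{2}{7}\right) 7 \left(5 + 7\right)\right) = 46 + 79 \left(\left(- \frac{2}{7}\right) 7 \cdot 12\right) = 46 + 79 \left(-24\right) = 46 - 1896 = -1850$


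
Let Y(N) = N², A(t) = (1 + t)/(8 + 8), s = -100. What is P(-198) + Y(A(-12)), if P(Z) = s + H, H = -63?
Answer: -41607/256 ≈ -162.53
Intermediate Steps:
A(t) = 1/16 + t/16 (A(t) = (1 + t)/16 = (1 + t)*(1/16) = 1/16 + t/16)
P(Z) = -163 (P(Z) = -100 - 63 = -163)
P(-198) + Y(A(-12)) = -163 + (1/16 + (1/16)*(-12))² = -163 + (1/16 - ¾)² = -163 + (-11/16)² = -163 + 121/256 = -41607/256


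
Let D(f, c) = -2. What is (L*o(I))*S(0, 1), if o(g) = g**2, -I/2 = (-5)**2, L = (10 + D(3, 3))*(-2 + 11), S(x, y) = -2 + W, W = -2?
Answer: -720000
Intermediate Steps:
S(x, y) = -4 (S(x, y) = -2 - 2 = -4)
L = 72 (L = (10 - 2)*(-2 + 11) = 8*9 = 72)
I = -50 (I = -2*(-5)**2 = -2*25 = -50)
(L*o(I))*S(0, 1) = (72*(-50)**2)*(-4) = (72*2500)*(-4) = 180000*(-4) = -720000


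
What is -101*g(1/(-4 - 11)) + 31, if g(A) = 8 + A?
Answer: -11554/15 ≈ -770.27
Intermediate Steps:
-101*g(1/(-4 - 11)) + 31 = -101*(8 + 1/(-4 - 11)) + 31 = -101*(8 + 1/(-15)) + 31 = -101*(8 - 1/15) + 31 = -101*119/15 + 31 = -12019/15 + 31 = -11554/15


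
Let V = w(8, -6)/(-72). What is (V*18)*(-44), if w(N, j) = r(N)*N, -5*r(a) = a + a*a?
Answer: -6336/5 ≈ -1267.2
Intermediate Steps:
r(a) = -a/5 - a²/5 (r(a) = -(a + a*a)/5 = -(a + a²)/5 = -a/5 - a²/5)
w(N, j) = -N²*(1 + N)/5 (w(N, j) = (-N*(1 + N)/5)*N = -N²*(1 + N)/5)
V = 8/5 (V = ((⅕)*8²*(-1 - 1*8))/(-72) = ((⅕)*64*(-1 - 8))*(-1/72) = ((⅕)*64*(-9))*(-1/72) = -576/5*(-1/72) = 8/5 ≈ 1.6000)
(V*18)*(-44) = ((8/5)*18)*(-44) = (144/5)*(-44) = -6336/5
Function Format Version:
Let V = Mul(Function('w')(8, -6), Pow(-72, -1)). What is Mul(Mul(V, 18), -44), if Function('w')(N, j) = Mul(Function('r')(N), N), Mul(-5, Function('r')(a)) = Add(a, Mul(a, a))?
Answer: Rational(-6336, 5) ≈ -1267.2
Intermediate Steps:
Function('r')(a) = Add(Mul(Rational(-1, 5), a), Mul(Rational(-1, 5), Pow(a, 2))) (Function('r')(a) = Mul(Rational(-1, 5), Add(a, Mul(a, a))) = Mul(Rational(-1, 5), Add(a, Pow(a, 2))) = Add(Mul(Rational(-1, 5), a), Mul(Rational(-1, 5), Pow(a, 2))))
Function('w')(N, j) = Mul(Rational(-1, 5), Pow(N, 2), Add(1, N)) (Function('w')(N, j) = Mul(Mul(Rational(-1, 5), N, Add(1, N)), N) = Mul(Rational(-1, 5), Pow(N, 2), Add(1, N)))
V = Rational(8, 5) (V = Mul(Mul(Rational(1, 5), Pow(8, 2), Add(-1, Mul(-1, 8))), Pow(-72, -1)) = Mul(Mul(Rational(1, 5), 64, Add(-1, -8)), Rational(-1, 72)) = Mul(Mul(Rational(1, 5), 64, -9), Rational(-1, 72)) = Mul(Rational(-576, 5), Rational(-1, 72)) = Rational(8, 5) ≈ 1.6000)
Mul(Mul(V, 18), -44) = Mul(Mul(Rational(8, 5), 18), -44) = Mul(Rational(144, 5), -44) = Rational(-6336, 5)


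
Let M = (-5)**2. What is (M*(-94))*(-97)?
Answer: 227950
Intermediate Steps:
M = 25
(M*(-94))*(-97) = (25*(-94))*(-97) = -2350*(-97) = 227950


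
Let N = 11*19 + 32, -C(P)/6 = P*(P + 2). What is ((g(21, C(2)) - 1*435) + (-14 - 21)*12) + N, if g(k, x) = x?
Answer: -662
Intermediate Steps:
C(P) = -6*P*(2 + P) (C(P) = -6*P*(P + 2) = -6*P*(2 + P))
N = 241 (N = 209 + 32 = 241)
((g(21, C(2)) - 1*435) + (-14 - 21)*12) + N = ((-6*2*(2 + 2) - 1*435) + (-14 - 21)*12) + 241 = ((-6*2*4 - 435) - 35*12) + 241 = ((-48 - 435) - 420) + 241 = (-483 - 420) + 241 = -903 + 241 = -662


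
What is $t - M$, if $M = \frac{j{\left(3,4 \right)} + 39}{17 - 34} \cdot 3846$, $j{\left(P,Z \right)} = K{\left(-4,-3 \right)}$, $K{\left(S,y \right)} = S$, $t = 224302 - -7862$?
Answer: $\frac{4081398}{17} \approx 2.4008 \cdot 10^{5}$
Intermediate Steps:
$t = 232164$ ($t = 224302 + 7862 = 232164$)
$j{\left(P,Z \right)} = -4$
$M = - \frac{134610}{17}$ ($M = \frac{-4 + 39}{17 - 34} \cdot 3846 = \frac{35}{-17} \cdot 3846 = 35 \left(- \frac{1}{17}\right) 3846 = \left(- \frac{35}{17}\right) 3846 = - \frac{134610}{17} \approx -7918.2$)
$t - M = 232164 - - \frac{134610}{17} = 232164 + \frac{134610}{17} = \frac{4081398}{17}$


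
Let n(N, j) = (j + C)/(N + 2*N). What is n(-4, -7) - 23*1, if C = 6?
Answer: -275/12 ≈ -22.917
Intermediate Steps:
n(N, j) = (6 + j)/(3*N) (n(N, j) = (j + 6)/(N + 2*N) = (6 + j)/((3*N)) = (6 + j)*(1/(3*N)) = (6 + j)/(3*N))
n(-4, -7) - 23*1 = (⅓)*(6 - 7)/(-4) - 23*1 = (⅓)*(-¼)*(-1) - 23 = 1/12 - 23 = -275/12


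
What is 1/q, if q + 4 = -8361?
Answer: -1/8365 ≈ -0.00011955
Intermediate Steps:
q = -8365 (q = -4 - 8361 = -8365)
1/q = 1/(-8365) = -1/8365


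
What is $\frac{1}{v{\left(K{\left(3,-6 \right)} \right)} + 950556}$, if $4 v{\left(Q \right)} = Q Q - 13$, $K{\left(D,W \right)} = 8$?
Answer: $\frac{4}{3802275} \approx 1.052 \cdot 10^{-6}$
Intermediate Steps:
$v{\left(Q \right)} = - \frac{13}{4} + \frac{Q^{2}}{4}$ ($v{\left(Q \right)} = \frac{Q Q - 13}{4} = \frac{Q^{2} - 13}{4} = \frac{-13 + Q^{2}}{4} = - \frac{13}{4} + \frac{Q^{2}}{4}$)
$\frac{1}{v{\left(K{\left(3,-6 \right)} \right)} + 950556} = \frac{1}{\left(- \frac{13}{4} + \frac{8^{2}}{4}\right) + 950556} = \frac{1}{\left(- \frac{13}{4} + \frac{1}{4} \cdot 64\right) + 950556} = \frac{1}{\left(- \frac{13}{4} + 16\right) + 950556} = \frac{1}{\frac{51}{4} + 950556} = \frac{1}{\frac{3802275}{4}} = \frac{4}{3802275}$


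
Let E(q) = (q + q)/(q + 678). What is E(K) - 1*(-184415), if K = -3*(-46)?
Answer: 12540243/68 ≈ 1.8442e+5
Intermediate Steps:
K = 138
E(q) = 2*q/(678 + q) (E(q) = (2*q)/(678 + q) = 2*q/(678 + q))
E(K) - 1*(-184415) = 2*138/(678 + 138) - 1*(-184415) = 2*138/816 + 184415 = 2*138*(1/816) + 184415 = 23/68 + 184415 = 12540243/68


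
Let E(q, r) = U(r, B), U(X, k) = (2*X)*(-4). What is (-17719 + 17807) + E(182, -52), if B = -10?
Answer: 504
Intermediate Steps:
U(X, k) = -8*X
E(q, r) = -8*r
(-17719 + 17807) + E(182, -52) = (-17719 + 17807) - 8*(-52) = 88 + 416 = 504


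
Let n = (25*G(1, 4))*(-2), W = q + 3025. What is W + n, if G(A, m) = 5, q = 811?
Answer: 3586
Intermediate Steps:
W = 3836 (W = 811 + 3025 = 3836)
n = -250 (n = (25*5)*(-2) = 125*(-2) = -250)
W + n = 3836 - 250 = 3586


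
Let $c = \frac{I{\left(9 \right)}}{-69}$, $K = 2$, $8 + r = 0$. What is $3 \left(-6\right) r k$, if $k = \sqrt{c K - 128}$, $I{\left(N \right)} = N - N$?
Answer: $1152 i \sqrt{2} \approx 1629.2 i$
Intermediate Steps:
$r = -8$ ($r = -8 + 0 = -8$)
$I{\left(N \right)} = 0$
$c = 0$ ($c = \frac{0}{-69} = 0 \left(- \frac{1}{69}\right) = 0$)
$k = 8 i \sqrt{2}$ ($k = \sqrt{0 \cdot 2 - 128} = \sqrt{0 - 128} = \sqrt{-128} = 8 i \sqrt{2} \approx 11.314 i$)
$3 \left(-6\right) r k = 3 \left(-6\right) \left(-8\right) 8 i \sqrt{2} = \left(-18\right) \left(-8\right) 8 i \sqrt{2} = 144 \cdot 8 i \sqrt{2} = 1152 i \sqrt{2}$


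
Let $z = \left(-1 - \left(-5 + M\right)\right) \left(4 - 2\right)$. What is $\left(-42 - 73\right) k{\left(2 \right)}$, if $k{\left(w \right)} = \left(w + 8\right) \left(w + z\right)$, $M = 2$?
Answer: $-6900$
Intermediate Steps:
$z = 4$ ($z = \left(-1 + \left(5 - 2\right)\right) \left(4 - 2\right) = \left(-1 + \left(5 - 2\right)\right) 2 = \left(-1 + 3\right) 2 = 2 \cdot 2 = 4$)
$k{\left(w \right)} = \left(4 + w\right) \left(8 + w\right)$ ($k{\left(w \right)} = \left(w + 8\right) \left(w + 4\right) = \left(8 + w\right) \left(4 + w\right) = \left(4 + w\right) \left(8 + w\right)$)
$\left(-42 - 73\right) k{\left(2 \right)} = \left(-42 - 73\right) \left(32 + 2^{2} + 12 \cdot 2\right) = - 115 \left(32 + 4 + 24\right) = \left(-115\right) 60 = -6900$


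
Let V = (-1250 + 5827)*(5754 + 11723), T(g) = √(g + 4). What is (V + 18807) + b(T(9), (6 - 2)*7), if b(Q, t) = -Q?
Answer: 80011036 - √13 ≈ 8.0011e+7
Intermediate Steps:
T(g) = √(4 + g)
V = 79992229 (V = 4577*17477 = 79992229)
(V + 18807) + b(T(9), (6 - 2)*7) = (79992229 + 18807) - √(4 + 9) = 80011036 - √13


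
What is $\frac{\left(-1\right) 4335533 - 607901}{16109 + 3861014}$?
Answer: $- \frac{4943434}{3877123} \approx -1.275$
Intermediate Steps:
$\frac{\left(-1\right) 4335533 - 607901}{16109 + 3861014} = \frac{-4335533 - 607901}{3877123} = \left(-4943434\right) \frac{1}{3877123} = - \frac{4943434}{3877123}$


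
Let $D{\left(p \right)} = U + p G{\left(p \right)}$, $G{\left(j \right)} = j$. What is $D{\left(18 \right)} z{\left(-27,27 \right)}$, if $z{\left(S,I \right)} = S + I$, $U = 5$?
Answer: $0$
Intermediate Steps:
$z{\left(S,I \right)} = I + S$
$D{\left(p \right)} = 5 + p^{2}$ ($D{\left(p \right)} = 5 + p p = 5 + p^{2}$)
$D{\left(18 \right)} z{\left(-27,27 \right)} = \left(5 + 18^{2}\right) \left(27 - 27\right) = \left(5 + 324\right) 0 = 329 \cdot 0 = 0$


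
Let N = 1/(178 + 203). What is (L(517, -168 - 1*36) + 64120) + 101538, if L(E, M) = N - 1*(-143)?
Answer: 63170182/381 ≈ 1.6580e+5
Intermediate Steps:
N = 1/381 ≈ 0.0026247
L(E, M) = 54484/381 (L(E, M) = 1/381 - 1*(-143) = 1/381 + 143 = 54484/381)
(L(517, -168 - 1*36) + 64120) + 101538 = (54484/381 + 64120) + 101538 = 24484204/381 + 101538 = 63170182/381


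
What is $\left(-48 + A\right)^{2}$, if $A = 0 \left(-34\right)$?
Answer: $2304$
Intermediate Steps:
$A = 0$
$\left(-48 + A\right)^{2} = \left(-48 + 0\right)^{2} = \left(-48\right)^{2} = 2304$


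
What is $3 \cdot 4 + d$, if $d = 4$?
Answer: $16$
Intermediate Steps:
$3 \cdot 4 + d = 3 \cdot 4 + 4 = 12 + 4 = 16$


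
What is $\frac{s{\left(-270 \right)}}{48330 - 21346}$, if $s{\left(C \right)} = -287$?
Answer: $- \frac{287}{26984} \approx -0.010636$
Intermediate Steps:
$\frac{s{\left(-270 \right)}}{48330 - 21346} = - \frac{287}{48330 - 21346} = - \frac{287}{26984}$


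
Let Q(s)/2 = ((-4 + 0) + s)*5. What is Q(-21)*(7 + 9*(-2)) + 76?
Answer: 2826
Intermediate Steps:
Q(s) = -40 + 10*s (Q(s) = 2*(((-4 + 0) + s)*5) = 2*((-4 + s)*5) = 2*(-20 + 5*s) = -40 + 10*s)
Q(-21)*(7 + 9*(-2)) + 76 = (-40 + 10*(-21))*(7 + 9*(-2)) + 76 = (-40 - 210)*(7 - 18) + 76 = -250*(-11) + 76 = 2750 + 76 = 2826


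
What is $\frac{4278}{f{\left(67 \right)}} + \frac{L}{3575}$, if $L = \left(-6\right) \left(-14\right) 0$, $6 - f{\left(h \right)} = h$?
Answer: $- \frac{4278}{61} \approx -70.131$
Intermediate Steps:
$f{\left(h \right)} = 6 - h$
$L = 0$ ($L = 84 \cdot 0 = 0$)
$\frac{4278}{f{\left(67 \right)}} + \frac{L}{3575} = \frac{4278}{6 - 67} + \frac{0}{3575} = \frac{4278}{6 - 67} + 0 \cdot \frac{1}{3575} = \frac{4278}{-61} + 0 = 4278 \left(- \frac{1}{61}\right) + 0 = - \frac{4278}{61} + 0 = - \frac{4278}{61}$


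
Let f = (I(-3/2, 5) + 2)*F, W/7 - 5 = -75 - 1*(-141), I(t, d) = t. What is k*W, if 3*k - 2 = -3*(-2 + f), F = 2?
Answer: 2485/3 ≈ 828.33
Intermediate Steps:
W = 497 (W = 35 + 7*(-75 - 1*(-141)) = 35 + 7*(-75 + 141) = 35 + 7*66 = 35 + 462 = 497)
f = 1 (f = (-3/2 + 2)*2 = (½)*2 = 1)
k = 5/3 (k = ⅔ + (-3*(-2 + 1))/3 = ⅔ + (-3*(-1))/3 = ⅔ + (⅓)*3 = ⅔ + 1 = 5/3 ≈ 1.6667)
k*W = (5/3)*497 = 2485/3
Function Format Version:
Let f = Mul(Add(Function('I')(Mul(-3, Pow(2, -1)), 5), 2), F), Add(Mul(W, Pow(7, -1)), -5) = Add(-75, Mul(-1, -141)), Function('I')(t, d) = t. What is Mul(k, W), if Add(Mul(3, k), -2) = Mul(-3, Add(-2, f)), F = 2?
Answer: Rational(2485, 3) ≈ 828.33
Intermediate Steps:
W = 497 (W = Add(35, Mul(7, Add(-75, Mul(-1, -141)))) = Add(35, Mul(7, Add(-75, 141))) = Add(35, Mul(7, 66)) = Add(35, 462) = 497)
f = 1 (f = Mul(Add(Mul(-3, Pow(2, -1)), 2), 2) = Mul(Add(Mul(-3, Rational(1, 2)), 2), 2) = Mul(Add(Rational(-3, 2), 2), 2) = Mul(Rational(1, 2), 2) = 1)
k = Rational(5, 3) (k = Add(Rational(2, 3), Mul(Rational(1, 3), Mul(-3, Add(-2, 1)))) = Add(Rational(2, 3), Mul(Rational(1, 3), Mul(-3, -1))) = Add(Rational(2, 3), Mul(Rational(1, 3), 3)) = Add(Rational(2, 3), 1) = Rational(5, 3) ≈ 1.6667)
Mul(k, W) = Mul(Rational(5, 3), 497) = Rational(2485, 3)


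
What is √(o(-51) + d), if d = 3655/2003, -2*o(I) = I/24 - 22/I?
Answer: √446056488609/408612 ≈ 1.6345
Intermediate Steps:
o(I) = 11/I - I/48 (o(I) = -(I/24 - 22/I)/2 = -(-22/I + I/24)/2 = 11/I - I/48)
d = 3655/2003 (d = 3655*(1/2003) = 3655/2003 ≈ 1.8248)
√(o(-51) + d) = √((11/(-51) - 1/48*(-51)) + 3655/2003) = √((11*(-1/51) + 17/16) + 3655/2003) = √((-11/51 + 17/16) + 3655/2003) = √(691/816 + 3655/2003) = √(4366553/1634448) = √446056488609/408612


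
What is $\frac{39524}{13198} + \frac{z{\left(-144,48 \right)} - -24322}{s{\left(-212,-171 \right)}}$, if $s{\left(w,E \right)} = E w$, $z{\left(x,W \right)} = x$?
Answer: $\frac{437981323}{119613474} \approx 3.6616$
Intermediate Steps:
$\frac{39524}{13198} + \frac{z{\left(-144,48 \right)} - -24322}{s{\left(-212,-171 \right)}} = \frac{39524}{13198} + \frac{-144 - -24322}{\left(-171\right) \left(-212\right)} = 39524 \cdot \frac{1}{13198} + \frac{-144 + 24322}{36252} = \frac{19762}{6599} + 24178 \cdot \frac{1}{36252} = \frac{19762}{6599} + \frac{12089}{18126} = \frac{437981323}{119613474}$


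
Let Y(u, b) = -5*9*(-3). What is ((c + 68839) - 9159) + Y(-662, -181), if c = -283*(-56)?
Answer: 75663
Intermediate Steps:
c = 15848
Y(u, b) = 135 (Y(u, b) = -45*(-3) = 135)
((c + 68839) - 9159) + Y(-662, -181) = ((15848 + 68839) - 9159) + 135 = (84687 - 9159) + 135 = 75528 + 135 = 75663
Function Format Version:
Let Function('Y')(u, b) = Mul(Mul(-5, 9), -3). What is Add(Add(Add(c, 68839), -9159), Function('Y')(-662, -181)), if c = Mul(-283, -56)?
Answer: 75663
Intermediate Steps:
c = 15848
Function('Y')(u, b) = 135 (Function('Y')(u, b) = Mul(-45, -3) = 135)
Add(Add(Add(c, 68839), -9159), Function('Y')(-662, -181)) = Add(Add(Add(15848, 68839), -9159), 135) = Add(Add(84687, -9159), 135) = Add(75528, 135) = 75663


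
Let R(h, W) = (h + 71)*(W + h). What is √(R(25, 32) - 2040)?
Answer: 2*√858 ≈ 58.583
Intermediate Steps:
R(h, W) = (71 + h)*(W + h)
√(R(25, 32) - 2040) = √((25² + 71*32 + 71*25 + 32*25) - 2040) = √((625 + 2272 + 1775 + 800) - 2040) = √(5472 - 2040) = √3432 = 2*√858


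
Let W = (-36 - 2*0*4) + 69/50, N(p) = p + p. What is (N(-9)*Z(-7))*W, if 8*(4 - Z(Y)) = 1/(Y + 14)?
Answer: 3474117/1400 ≈ 2481.5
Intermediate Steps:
N(p) = 2*p
Z(Y) = 4 - 1/(8*(14 + Y)) (Z(Y) = 4 - 1/(8*(Y + 14)) = 4 - 1/(8*(14 + Y)))
W = -1731/50 (W = (-36 + 0*4) + 69*(1/50) = (-36 + 0) + 69/50 = -36 + 69/50 = -1731/50 ≈ -34.620)
(N(-9)*Z(-7))*W = ((2*(-9))*((447 + 32*(-7))/(8*(14 - 7))))*(-1731/50) = -9*(447 - 224)/(4*7)*(-1731/50) = -9*223/(4*7)*(-1731/50) = -18*223/56*(-1731/50) = -2007/28*(-1731/50) = 3474117/1400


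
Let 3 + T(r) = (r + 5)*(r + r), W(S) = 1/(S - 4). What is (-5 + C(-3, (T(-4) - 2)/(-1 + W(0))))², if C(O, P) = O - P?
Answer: 8464/25 ≈ 338.56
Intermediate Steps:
W(S) = 1/(-4 + S)
T(r) = -3 + 2*r*(5 + r) (T(r) = -3 + (r + 5)*(r + r) = -3 + (5 + r)*(2*r) = -3 + 2*r*(5 + r))
(-5 + C(-3, (T(-4) - 2)/(-1 + W(0))))² = (-5 + (-3 - ((-3 + 2*(-4)² + 10*(-4)) - 2)/(-1 + 1/(-4 + 0))))² = (-5 + (-3 - ((-3 + 2*16 - 40) - 2)/(-1 + 1/(-4))))² = (-5 + (-3 - ((-3 + 32 - 40) - 2)/(-1 - ¼)))² = (-5 + (-3 - (-11 - 2)/(-5/4)))² = (-5 + (-3 - (-13)*(-4)/5))² = (-5 + (-3 - 1*52/5))² = (-5 + (-3 - 52/5))² = (-5 - 67/5)² = (-92/5)² = 8464/25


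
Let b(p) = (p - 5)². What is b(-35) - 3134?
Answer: -1534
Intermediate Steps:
b(p) = (-5 + p)²
b(-35) - 3134 = (-5 - 35)² - 3134 = (-40)² - 3134 = 1600 - 3134 = -1534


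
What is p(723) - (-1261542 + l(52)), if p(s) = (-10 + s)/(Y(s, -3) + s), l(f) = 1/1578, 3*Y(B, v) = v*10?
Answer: 1990714853/1578 ≈ 1.2615e+6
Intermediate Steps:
Y(B, v) = 10*v/3 (Y(B, v) = (v*10)/3 = (10*v)/3 = 10*v/3)
l(f) = 1/1578
p(s) = 1 (p(s) = (-10 + s)/((10/3)*(-3) + s) = (-10 + s)/(-10 + s) = 1)
p(723) - (-1261542 + l(52)) = 1 - (-1261542 + 1/1578) = 1 - 1*(-1990713275/1578) = 1 + 1990713275/1578 = 1990714853/1578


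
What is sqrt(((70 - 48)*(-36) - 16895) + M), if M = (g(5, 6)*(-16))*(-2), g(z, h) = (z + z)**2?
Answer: I*sqrt(14487) ≈ 120.36*I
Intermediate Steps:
g(z, h) = 4*z**2 (g(z, h) = (2*z)**2 = 4*z**2)
M = 3200 (M = ((4*5**2)*(-16))*(-2) = ((4*25)*(-16))*(-2) = (100*(-16))*(-2) = -1600*(-2) = 3200)
sqrt(((70 - 48)*(-36) - 16895) + M) = sqrt(((70 - 48)*(-36) - 16895) + 3200) = sqrt((22*(-36) - 16895) + 3200) = sqrt((-792 - 16895) + 3200) = sqrt(-17687 + 3200) = sqrt(-14487) = I*sqrt(14487)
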